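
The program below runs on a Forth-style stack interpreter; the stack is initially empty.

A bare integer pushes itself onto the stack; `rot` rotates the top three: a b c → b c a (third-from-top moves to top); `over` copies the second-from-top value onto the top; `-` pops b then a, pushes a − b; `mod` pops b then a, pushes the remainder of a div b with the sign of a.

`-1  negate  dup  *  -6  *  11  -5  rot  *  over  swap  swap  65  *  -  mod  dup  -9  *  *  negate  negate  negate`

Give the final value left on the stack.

1089

-1     : [-1]
negate : [1]
dup    : [1, 1]
*      : [1]
-6     : [1, -6]
*      : [-6]
11     : [-6, 11]
-5     : [-6, 11, -5]
rot    : [11, -5, -6]
*      : [11, 30]
over   : [11, 30, 11]
swap   : [11, 11, 30]
swap   : [11, 30, 11]
65     : [11, 30, 11, 65]
*      : [11, 30, 715]
-      : [11, -685]
mod    : [11]
dup    : [11, 11]
-9     : [11, 11, -9]
*      : [11, -99]
*      : [-1089]
negate : [1089]
negate : [-1089]
negate : [1089]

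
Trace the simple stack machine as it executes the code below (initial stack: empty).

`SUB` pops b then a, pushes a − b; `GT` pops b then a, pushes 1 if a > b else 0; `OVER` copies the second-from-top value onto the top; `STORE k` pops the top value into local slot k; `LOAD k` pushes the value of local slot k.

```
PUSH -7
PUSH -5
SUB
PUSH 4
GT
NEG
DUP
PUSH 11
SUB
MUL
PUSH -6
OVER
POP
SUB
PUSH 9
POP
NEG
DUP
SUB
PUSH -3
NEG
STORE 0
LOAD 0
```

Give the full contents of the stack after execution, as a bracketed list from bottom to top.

[0, 3]

PUSH -7 → [-7]
PUSH -5 → [-7, -5]
SUB     → [-2]
PUSH 4  → [-2, 4]
GT      → [0]
NEG     → [0]
DUP     → [0, 0]
PUSH 11 → [0, 0, 11]
SUB     → [0, -11]
MUL     → [0]
PUSH -6 → [0, -6]
OVER    → [0, -6, 0]
POP     → [0, -6]
SUB     → [6]
PUSH 9  → [6, 9]
POP     → [6]
NEG     → [-6]
DUP     → [-6, -6]
SUB     → [0]
PUSH -3 → [0, -3]
NEG     → [0, 3]
STORE 0 → [0]
LOAD 0  → [0, 3]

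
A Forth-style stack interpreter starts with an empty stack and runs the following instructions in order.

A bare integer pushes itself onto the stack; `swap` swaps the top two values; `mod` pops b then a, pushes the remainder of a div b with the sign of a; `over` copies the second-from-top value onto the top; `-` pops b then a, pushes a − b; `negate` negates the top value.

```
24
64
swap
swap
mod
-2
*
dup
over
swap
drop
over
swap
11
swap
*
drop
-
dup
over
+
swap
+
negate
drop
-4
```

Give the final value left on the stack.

24     → [24]
64     → [24, 64]
swap   → [64, 24]
swap   → [24, 64]
mod    → [24]
-2     → [24, -2]
*      → [-48]
dup    → [-48, -48]
over   → [-48, -48, -48]
swap   → [-48, -48, -48]
drop   → [-48, -48]
over   → [-48, -48, -48]
swap   → [-48, -48, -48]
11     → [-48, -48, -48, 11]
swap   → [-48, -48, 11, -48]
*      → [-48, -48, -528]
drop   → [-48, -48]
-      → [0]
dup    → [0, 0]
over   → [0, 0, 0]
+      → [0, 0]
swap   → [0, 0]
+      → [0]
negate → [0]
drop   → []
-4     → [-4]

-4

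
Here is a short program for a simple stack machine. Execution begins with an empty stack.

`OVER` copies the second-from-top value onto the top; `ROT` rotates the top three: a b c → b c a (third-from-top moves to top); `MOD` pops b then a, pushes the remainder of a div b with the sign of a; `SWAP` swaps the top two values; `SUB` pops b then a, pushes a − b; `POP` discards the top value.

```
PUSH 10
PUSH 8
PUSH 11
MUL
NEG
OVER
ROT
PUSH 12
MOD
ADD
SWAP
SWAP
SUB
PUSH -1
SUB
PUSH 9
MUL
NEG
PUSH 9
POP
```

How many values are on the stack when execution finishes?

PUSH 10 → [10]
PUSH 8  → [10, 8]
PUSH 11 → [10, 8, 11]
MUL     → [10, 88]
NEG     → [10, -88]
OVER    → [10, -88, 10]
ROT     → [-88, 10, 10]
PUSH 12 → [-88, 10, 10, 12]
MOD     → [-88, 10, 10]
ADD     → [-88, 20]
SWAP    → [20, -88]
SWAP    → [-88, 20]
SUB     → [-108]
PUSH -1 → [-108, -1]
SUB     → [-107]
PUSH 9  → [-107, 9]
MUL     → [-963]
NEG     → [963]
PUSH 9  → [963, 9]
POP     → [963]

1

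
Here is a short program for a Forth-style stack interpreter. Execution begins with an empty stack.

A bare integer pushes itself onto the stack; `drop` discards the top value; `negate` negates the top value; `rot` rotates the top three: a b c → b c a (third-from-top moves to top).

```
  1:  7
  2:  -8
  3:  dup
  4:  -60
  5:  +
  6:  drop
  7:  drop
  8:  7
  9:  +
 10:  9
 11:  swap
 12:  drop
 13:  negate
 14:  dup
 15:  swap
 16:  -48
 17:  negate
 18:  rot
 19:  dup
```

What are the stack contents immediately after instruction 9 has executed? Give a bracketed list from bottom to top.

7    → 7
-8   → 7 -8
dup  → 7 -8 -8
-60  → 7 -8 -8 -60
+    → 7 -8 -68
drop → 7 -8
drop → 7
7    → 7 7
+    → 14

[14]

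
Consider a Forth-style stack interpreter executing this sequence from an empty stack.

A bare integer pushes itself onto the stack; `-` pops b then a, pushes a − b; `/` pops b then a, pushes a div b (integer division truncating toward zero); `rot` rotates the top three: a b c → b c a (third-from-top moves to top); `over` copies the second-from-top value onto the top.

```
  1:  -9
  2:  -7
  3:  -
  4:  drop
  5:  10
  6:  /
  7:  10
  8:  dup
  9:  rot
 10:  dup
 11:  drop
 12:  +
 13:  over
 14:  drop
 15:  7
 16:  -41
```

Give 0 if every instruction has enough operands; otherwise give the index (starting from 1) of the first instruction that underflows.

-9    [-9]
-7    [-9, -7]
-     [-2]
drop  []
10    [10]
/  — needs 2 operands, stack has 1 → underflow

6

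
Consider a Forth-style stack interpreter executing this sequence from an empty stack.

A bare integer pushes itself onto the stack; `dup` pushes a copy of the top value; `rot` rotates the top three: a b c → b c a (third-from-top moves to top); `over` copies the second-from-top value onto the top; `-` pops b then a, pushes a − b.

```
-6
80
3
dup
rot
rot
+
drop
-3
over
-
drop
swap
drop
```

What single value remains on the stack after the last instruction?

-6   -> -6
80   -> -6 80
3    -> -6 80 3
dup  -> -6 80 3 3
rot  -> -6 3 3 80
rot  -> -6 3 80 3
+    -> -6 3 83
drop -> -6 3
-3   -> -6 3 -3
over -> -6 3 -3 3
-    -> -6 3 -6
drop -> -6 3
swap -> 3 -6
drop -> 3

3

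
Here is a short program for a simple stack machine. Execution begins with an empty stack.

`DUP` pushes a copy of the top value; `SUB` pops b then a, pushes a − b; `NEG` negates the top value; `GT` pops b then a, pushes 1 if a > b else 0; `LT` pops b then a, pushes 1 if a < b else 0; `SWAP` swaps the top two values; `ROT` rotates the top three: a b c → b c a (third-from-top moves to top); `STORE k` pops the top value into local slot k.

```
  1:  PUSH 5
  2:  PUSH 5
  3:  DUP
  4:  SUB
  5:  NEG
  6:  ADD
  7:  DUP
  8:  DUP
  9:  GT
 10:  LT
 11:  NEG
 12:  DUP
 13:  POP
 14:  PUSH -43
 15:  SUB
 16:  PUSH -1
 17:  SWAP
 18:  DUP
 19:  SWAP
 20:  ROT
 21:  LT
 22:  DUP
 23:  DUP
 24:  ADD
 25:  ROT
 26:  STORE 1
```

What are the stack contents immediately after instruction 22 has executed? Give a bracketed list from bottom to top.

[43, 0, 0]

PUSH 5   : 5
PUSH 5   : 5 5
DUP      : 5 5 5
SUB      : 5 0
NEG      : 5 0
ADD      : 5
DUP      : 5 5
DUP      : 5 5 5
GT       : 5 0
LT       : 0
NEG      : 0
DUP      : 0 0
POP      : 0
PUSH -43 : 0 -43
SUB      : 43
PUSH -1  : 43 -1
SWAP     : -1 43
DUP      : -1 43 43
SWAP     : -1 43 43
ROT      : 43 43 -1
LT       : 43 0
DUP      : 43 0 0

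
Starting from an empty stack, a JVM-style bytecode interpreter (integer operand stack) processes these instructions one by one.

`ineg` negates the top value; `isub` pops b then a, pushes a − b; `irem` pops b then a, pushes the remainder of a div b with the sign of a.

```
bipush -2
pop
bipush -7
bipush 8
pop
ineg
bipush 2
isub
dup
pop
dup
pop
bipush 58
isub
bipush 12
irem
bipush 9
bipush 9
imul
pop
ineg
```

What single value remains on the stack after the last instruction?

bipush -2  [-2]
pop        []
bipush -7  [-7]
bipush 8   [-7, 8]
pop        [-7]
ineg       [7]
bipush 2   [7, 2]
isub       [5]
dup        [5, 5]
pop        [5]
dup        [5, 5]
pop        [5]
bipush 58  [5, 58]
isub       [-53]
bipush 12  [-53, 12]
irem       [-5]
bipush 9   [-5, 9]
bipush 9   [-5, 9, 9]
imul       [-5, 81]
pop        [-5]
ineg       [5]

5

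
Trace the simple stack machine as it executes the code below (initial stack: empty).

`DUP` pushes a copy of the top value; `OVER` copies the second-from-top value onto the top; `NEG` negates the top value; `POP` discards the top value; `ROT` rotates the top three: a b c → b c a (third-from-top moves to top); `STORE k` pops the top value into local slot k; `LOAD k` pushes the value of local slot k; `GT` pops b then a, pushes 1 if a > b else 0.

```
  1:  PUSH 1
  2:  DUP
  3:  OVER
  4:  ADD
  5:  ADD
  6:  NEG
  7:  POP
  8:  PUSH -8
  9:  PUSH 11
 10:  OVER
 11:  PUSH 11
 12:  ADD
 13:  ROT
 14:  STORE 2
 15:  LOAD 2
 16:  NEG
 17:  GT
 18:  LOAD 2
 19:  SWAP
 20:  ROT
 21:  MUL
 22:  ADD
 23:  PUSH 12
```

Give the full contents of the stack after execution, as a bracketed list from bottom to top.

PUSH 1  → 1
DUP     → 1 1
OVER    → 1 1 1
ADD     → 1 2
ADD     → 3
NEG     → -3
POP     → (empty)
PUSH -8 → -8
PUSH 11 → -8 11
OVER    → -8 11 -8
PUSH 11 → -8 11 -8 11
ADD     → -8 11 3
ROT     → 11 3 -8
STORE 2 → 11 3
LOAD 2  → 11 3 -8
NEG     → 11 3 8
GT      → 11 0
LOAD 2  → 11 0 -8
SWAP    → 11 -8 0
ROT     → -8 0 11
MUL     → -8 0
ADD     → -8
PUSH 12 → -8 12

[-8, 12]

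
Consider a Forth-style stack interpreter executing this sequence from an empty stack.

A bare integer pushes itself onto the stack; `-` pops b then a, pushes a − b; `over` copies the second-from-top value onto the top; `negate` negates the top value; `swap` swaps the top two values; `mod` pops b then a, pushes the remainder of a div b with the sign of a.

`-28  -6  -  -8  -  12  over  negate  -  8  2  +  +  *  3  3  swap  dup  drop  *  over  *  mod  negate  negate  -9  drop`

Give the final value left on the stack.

-28    -> [-28]
-6     -> [-28, -6]
-      -> [-22]
-8     -> [-22, -8]
-      -> [-14]
12     -> [-14, 12]
over   -> [-14, 12, -14]
negate -> [-14, 12, 14]
-      -> [-14, -2]
8      -> [-14, -2, 8]
2      -> [-14, -2, 8, 2]
+      -> [-14, -2, 10]
+      -> [-14, 8]
*      -> [-112]
3      -> [-112, 3]
3      -> [-112, 3, 3]
swap   -> [-112, 3, 3]
dup    -> [-112, 3, 3, 3]
drop   -> [-112, 3, 3]
*      -> [-112, 9]
over   -> [-112, 9, -112]
*      -> [-112, -1008]
mod    -> [-112]
negate -> [112]
negate -> [-112]
-9     -> [-112, -9]
drop   -> [-112]

-112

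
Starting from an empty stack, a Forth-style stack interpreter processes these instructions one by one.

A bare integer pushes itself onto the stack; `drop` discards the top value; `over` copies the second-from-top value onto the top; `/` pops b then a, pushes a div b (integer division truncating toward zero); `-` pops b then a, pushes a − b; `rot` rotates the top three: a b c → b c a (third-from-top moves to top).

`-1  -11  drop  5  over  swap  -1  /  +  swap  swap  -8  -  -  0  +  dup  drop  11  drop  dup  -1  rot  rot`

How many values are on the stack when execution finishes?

3

-1   : [-1]
-11  : [-1, -11]
drop : [-1]
5    : [-1, 5]
over : [-1, 5, -1]
swap : [-1, -1, 5]
-1   : [-1, -1, 5, -1]
/    : [-1, -1, -5]
+    : [-1, -6]
swap : [-6, -1]
swap : [-1, -6]
-8   : [-1, -6, -8]
-    : [-1, 2]
-    : [-3]
0    : [-3, 0]
+    : [-3]
dup  : [-3, -3]
drop : [-3]
11   : [-3, 11]
drop : [-3]
dup  : [-3, -3]
-1   : [-3, -3, -1]
rot  : [-3, -1, -3]
rot  : [-1, -3, -3]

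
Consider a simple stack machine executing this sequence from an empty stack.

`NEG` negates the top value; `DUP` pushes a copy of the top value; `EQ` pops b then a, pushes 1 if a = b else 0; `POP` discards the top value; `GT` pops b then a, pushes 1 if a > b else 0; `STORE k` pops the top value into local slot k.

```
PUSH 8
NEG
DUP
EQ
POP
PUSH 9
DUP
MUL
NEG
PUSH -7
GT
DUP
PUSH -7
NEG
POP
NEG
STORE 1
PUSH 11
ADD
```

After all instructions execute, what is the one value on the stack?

11

PUSH 8  → [8]
NEG     → [-8]
DUP     → [-8, -8]
EQ      → [1]
POP     → []
PUSH 9  → [9]
DUP     → [9, 9]
MUL     → [81]
NEG     → [-81]
PUSH -7 → [-81, -7]
GT      → [0]
DUP     → [0, 0]
PUSH -7 → [0, 0, -7]
NEG     → [0, 0, 7]
POP     → [0, 0]
NEG     → [0, 0]
STORE 1 → [0]
PUSH 11 → [0, 11]
ADD     → [11]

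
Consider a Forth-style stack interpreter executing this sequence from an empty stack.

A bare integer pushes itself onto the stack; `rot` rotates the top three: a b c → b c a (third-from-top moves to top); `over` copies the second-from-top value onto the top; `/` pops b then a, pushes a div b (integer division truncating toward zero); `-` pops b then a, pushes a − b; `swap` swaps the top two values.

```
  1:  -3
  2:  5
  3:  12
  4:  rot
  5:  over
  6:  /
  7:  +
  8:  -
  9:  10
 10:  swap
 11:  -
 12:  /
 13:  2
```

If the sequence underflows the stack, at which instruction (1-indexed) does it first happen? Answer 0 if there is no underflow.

12

-3   -> -3
5    -> -3 5
12   -> -3 5 12
rot  -> 5 12 -3
over -> 5 12 -3 12
/    -> 5 12 0
+    -> 5 12
-    -> -7
10   -> -7 10
swap -> 10 -7
-    -> 17
/  — needs 2 operands, stack has 1 → underflow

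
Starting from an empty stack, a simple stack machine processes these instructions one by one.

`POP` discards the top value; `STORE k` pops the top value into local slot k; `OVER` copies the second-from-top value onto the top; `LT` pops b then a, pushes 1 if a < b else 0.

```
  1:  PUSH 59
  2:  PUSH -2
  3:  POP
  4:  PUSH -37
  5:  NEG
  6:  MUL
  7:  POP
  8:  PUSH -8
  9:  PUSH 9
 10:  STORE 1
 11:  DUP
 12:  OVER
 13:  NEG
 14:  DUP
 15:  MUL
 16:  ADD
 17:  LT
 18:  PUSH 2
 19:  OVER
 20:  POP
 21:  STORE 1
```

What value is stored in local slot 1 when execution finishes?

2

PUSH 59  -> 59
PUSH -2  -> 59 -2
POP      -> 59
PUSH -37 -> 59 -37
NEG      -> 59 37
MUL      -> 2183
POP      -> (empty)
PUSH -8  -> -8
PUSH 9   -> -8 9
STORE 1  -> -8
DUP      -> -8 -8
OVER     -> -8 -8 -8
NEG      -> -8 -8 8
DUP      -> -8 -8 8 8
MUL      -> -8 -8 64
ADD      -> -8 56
LT       -> 1
PUSH 2   -> 1 2
OVER     -> 1 2 1
POP      -> 1 2
STORE 1  -> 1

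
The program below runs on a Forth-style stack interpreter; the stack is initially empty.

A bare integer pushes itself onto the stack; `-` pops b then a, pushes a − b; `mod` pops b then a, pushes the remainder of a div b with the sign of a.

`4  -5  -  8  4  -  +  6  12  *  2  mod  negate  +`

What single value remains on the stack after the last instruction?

4       [4]
-5      [4, -5]
-       [9]
8       [9, 8]
4       [9, 8, 4]
-       [9, 4]
+       [13]
6       [13, 6]
12      [13, 6, 12]
*       [13, 72]
2       [13, 72, 2]
mod     [13, 0]
negate  [13, 0]
+       [13]

13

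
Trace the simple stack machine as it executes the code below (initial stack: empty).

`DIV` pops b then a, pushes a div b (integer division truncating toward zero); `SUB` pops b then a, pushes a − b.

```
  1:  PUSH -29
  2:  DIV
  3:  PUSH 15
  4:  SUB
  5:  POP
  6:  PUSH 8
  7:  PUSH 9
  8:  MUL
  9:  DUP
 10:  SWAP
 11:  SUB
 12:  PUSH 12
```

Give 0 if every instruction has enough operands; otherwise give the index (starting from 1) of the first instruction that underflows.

PUSH -29 : [-29]
DIV  — needs 2 operands, stack has 1 → underflow

2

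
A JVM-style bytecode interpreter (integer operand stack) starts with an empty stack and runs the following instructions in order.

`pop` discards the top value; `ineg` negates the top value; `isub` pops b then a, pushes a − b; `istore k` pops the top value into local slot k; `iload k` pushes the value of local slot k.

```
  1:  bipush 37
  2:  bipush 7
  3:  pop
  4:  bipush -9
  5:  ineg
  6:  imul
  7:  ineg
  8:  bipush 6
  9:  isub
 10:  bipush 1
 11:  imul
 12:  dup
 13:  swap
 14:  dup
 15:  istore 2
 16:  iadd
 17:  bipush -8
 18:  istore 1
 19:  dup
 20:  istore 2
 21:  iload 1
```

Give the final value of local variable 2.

-678

bipush 37 -> 37
bipush 7  -> 37 7
pop       -> 37
bipush -9 -> 37 -9
ineg      -> 37 9
imul      -> 333
ineg      -> -333
bipush 6  -> -333 6
isub      -> -339
bipush 1  -> -339 1
imul      -> -339
dup       -> -339 -339
swap      -> -339 -339
dup       -> -339 -339 -339
istore 2  -> -339 -339
iadd      -> -678
bipush -8 -> -678 -8
istore 1  -> -678
dup       -> -678 -678
istore 2  -> -678
iload 1   -> -678 -8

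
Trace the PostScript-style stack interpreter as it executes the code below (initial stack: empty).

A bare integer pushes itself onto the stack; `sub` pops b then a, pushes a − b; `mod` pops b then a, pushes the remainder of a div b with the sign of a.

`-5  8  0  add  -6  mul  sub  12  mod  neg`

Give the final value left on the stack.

-7

-5  -> -5
8   -> -5 8
0   -> -5 8 0
add -> -5 8
-6  -> -5 8 -6
mul -> -5 -48
sub -> 43
12  -> 43 12
mod -> 7
neg -> -7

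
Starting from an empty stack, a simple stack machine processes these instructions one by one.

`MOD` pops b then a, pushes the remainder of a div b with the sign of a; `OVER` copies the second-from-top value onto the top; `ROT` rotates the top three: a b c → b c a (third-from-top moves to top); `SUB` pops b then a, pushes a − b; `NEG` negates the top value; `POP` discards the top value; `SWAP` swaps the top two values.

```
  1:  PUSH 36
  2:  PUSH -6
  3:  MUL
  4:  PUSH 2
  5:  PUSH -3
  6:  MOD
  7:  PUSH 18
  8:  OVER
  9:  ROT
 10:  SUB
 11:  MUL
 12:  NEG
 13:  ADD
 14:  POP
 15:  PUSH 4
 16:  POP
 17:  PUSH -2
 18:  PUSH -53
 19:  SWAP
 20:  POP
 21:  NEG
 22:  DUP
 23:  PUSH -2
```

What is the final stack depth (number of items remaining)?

3

PUSH 36  : 36
PUSH -6  : 36 -6
MUL      : -216
PUSH 2   : -216 2
PUSH -3  : -216 2 -3
MOD      : -216 2
PUSH 18  : -216 2 18
OVER     : -216 2 18 2
ROT      : -216 18 2 2
SUB      : -216 18 0
MUL      : -216 0
NEG      : -216 0
ADD      : -216
POP      : (empty)
PUSH 4   : 4
POP      : (empty)
PUSH -2  : -2
PUSH -53 : -2 -53
SWAP     : -53 -2
POP      : -53
NEG      : 53
DUP      : 53 53
PUSH -2  : 53 53 -2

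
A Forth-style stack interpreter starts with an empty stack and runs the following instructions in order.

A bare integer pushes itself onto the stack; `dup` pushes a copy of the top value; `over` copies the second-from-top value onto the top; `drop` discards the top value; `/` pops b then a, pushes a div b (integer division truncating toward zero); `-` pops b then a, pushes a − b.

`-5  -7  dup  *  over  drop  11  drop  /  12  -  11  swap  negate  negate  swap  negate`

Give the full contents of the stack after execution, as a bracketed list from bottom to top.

[-12, -11]

-5     : [-5]
-7     : [-5, -7]
dup    : [-5, -7, -7]
*      : [-5, 49]
over   : [-5, 49, -5]
drop   : [-5, 49]
11     : [-5, 49, 11]
drop   : [-5, 49]
/      : [0]
12     : [0, 12]
-      : [-12]
11     : [-12, 11]
swap   : [11, -12]
negate : [11, 12]
negate : [11, -12]
swap   : [-12, 11]
negate : [-12, -11]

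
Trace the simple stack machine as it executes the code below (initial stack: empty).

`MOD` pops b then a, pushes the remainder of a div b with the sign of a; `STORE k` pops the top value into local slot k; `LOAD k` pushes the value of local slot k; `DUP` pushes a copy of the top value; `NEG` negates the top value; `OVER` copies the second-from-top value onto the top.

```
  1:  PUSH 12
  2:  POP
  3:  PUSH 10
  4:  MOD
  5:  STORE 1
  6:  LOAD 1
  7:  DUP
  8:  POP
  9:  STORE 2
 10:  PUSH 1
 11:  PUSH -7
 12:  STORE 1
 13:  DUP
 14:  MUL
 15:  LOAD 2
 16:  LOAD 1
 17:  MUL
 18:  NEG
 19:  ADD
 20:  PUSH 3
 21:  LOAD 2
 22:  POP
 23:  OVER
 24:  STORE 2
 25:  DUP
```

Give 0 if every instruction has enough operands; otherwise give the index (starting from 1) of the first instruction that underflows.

PUSH 12  12
POP      (empty)
PUSH 10  10
MOD  — needs 2 operands, stack has 1 → underflow

4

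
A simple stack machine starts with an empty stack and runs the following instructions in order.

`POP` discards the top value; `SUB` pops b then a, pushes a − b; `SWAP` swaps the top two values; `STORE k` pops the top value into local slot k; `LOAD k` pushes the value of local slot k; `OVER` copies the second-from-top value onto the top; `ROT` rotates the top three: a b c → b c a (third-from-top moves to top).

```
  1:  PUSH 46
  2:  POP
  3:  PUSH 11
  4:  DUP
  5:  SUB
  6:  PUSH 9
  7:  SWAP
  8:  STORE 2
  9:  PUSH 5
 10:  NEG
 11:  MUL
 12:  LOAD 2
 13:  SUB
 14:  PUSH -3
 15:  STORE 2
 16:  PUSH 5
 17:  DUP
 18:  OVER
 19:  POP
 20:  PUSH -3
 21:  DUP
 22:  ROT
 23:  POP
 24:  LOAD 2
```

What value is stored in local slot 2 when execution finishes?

PUSH 46 -> 46
POP     -> (empty)
PUSH 11 -> 11
DUP     -> 11 11
SUB     -> 0
PUSH 9  -> 0 9
SWAP    -> 9 0
STORE 2 -> 9
PUSH 5  -> 9 5
NEG     -> 9 -5
MUL     -> -45
LOAD 2  -> -45 0
SUB     -> -45
PUSH -3 -> -45 -3
STORE 2 -> -45
PUSH 5  -> -45 5
DUP     -> -45 5 5
OVER    -> -45 5 5 5
POP     -> -45 5 5
PUSH -3 -> -45 5 5 -3
DUP     -> -45 5 5 -3 -3
ROT     -> -45 5 -3 -3 5
POP     -> -45 5 -3 -3
LOAD 2  -> -45 5 -3 -3 -3

-3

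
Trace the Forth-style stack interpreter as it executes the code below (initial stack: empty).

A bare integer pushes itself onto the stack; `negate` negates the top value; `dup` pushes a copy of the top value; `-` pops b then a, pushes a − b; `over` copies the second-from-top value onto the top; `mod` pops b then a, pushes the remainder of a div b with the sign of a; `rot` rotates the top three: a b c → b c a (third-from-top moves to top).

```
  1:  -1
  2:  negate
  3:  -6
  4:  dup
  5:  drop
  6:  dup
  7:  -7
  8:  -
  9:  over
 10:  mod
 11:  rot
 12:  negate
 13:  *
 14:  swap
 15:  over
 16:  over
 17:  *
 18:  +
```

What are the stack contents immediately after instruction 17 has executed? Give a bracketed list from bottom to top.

-1     → [-1]
negate → [1]
-6     → [1, -6]
dup    → [1, -6, -6]
drop   → [1, -6]
dup    → [1, -6, -6]
-7     → [1, -6, -6, -7]
-      → [1, -6, 1]
over   → [1, -6, 1, -6]
mod    → [1, -6, 1]
rot    → [-6, 1, 1]
negate → [-6, 1, -1]
*      → [-6, -1]
swap   → [-1, -6]
over   → [-1, -6, -1]
over   → [-1, -6, -1, -6]
*      → [-1, -6, 6]

[-1, -6, 6]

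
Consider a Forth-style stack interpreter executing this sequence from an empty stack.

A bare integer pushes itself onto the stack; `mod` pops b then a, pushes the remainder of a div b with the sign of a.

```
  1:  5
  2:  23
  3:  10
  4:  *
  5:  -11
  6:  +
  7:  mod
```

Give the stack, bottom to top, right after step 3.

[5, 23, 10]

5  -> 5
23 -> 5 23
10 -> 5 23 10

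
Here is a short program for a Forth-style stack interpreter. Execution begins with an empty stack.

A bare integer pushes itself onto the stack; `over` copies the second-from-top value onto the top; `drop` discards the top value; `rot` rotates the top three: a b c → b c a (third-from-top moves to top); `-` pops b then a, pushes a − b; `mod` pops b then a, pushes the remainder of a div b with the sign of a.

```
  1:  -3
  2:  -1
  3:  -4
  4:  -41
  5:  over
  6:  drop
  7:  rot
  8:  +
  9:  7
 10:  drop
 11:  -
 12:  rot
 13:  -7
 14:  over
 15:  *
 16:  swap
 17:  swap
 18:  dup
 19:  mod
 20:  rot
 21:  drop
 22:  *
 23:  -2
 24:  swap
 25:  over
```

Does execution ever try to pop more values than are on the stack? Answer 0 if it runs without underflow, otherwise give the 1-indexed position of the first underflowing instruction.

-3    -3
-1    -3 -1
-4    -3 -1 -4
-41   -3 -1 -4 -41
over  -3 -1 -4 -41 -4
drop  -3 -1 -4 -41
rot   -3 -4 -41 -1
+     -3 -4 -42
7     -3 -4 -42 7
drop  -3 -4 -42
-     -3 38
rot  — needs 3 operands, stack has 2 → underflow

12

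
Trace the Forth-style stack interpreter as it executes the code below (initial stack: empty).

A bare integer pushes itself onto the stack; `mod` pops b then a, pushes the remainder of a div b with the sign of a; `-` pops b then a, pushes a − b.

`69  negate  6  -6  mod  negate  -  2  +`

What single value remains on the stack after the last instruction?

69      69
negate  -69
6       -69 6
-6      -69 6 -6
mod     -69 0
negate  -69 0
-       -69
2       -69 2
+       -67

-67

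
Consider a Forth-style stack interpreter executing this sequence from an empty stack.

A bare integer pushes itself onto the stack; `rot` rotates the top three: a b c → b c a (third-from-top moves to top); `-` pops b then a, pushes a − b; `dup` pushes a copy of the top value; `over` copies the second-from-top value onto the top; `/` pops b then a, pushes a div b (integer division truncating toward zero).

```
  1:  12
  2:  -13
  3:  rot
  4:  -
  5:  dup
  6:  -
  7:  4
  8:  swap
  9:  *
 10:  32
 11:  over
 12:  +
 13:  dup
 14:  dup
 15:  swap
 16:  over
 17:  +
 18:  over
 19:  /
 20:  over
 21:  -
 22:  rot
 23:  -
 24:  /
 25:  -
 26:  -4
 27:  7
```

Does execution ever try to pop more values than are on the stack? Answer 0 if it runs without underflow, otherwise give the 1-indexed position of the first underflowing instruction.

12  : [12]
-13 : [12, -13]
rot  — needs 3 operands, stack has 2 → underflow

3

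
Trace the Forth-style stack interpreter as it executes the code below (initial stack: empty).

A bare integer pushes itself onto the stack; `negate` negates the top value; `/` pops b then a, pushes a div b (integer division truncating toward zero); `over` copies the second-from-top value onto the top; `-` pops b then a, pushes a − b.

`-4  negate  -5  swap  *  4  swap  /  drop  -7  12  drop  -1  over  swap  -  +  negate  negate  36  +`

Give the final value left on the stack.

-4     -> [-4]
negate -> [4]
-5     -> [4, -5]
swap   -> [-5, 4]
*      -> [-20]
4      -> [-20, 4]
swap   -> [4, -20]
/      -> [0]
drop   -> []
-7     -> [-7]
12     -> [-7, 12]
drop   -> [-7]
-1     -> [-7, -1]
over   -> [-7, -1, -7]
swap   -> [-7, -7, -1]
-      -> [-7, -6]
+      -> [-13]
negate -> [13]
negate -> [-13]
36     -> [-13, 36]
+      -> [23]

23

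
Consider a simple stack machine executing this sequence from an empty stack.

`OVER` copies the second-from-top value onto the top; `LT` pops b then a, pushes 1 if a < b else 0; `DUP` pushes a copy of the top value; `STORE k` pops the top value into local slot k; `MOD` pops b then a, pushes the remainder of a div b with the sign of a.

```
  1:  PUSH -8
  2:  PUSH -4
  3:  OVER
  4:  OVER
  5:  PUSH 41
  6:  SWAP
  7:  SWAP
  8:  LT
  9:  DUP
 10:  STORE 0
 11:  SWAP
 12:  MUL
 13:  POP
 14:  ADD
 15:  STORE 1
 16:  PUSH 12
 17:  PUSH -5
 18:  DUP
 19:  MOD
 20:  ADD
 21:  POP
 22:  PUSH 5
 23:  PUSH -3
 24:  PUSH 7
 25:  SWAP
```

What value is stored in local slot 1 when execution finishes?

PUSH -8 : [-8]
PUSH -4 : [-8, -4]
OVER    : [-8, -4, -8]
OVER    : [-8, -4, -8, -4]
PUSH 41 : [-8, -4, -8, -4, 41]
SWAP    : [-8, -4, -8, 41, -4]
SWAP    : [-8, -4, -8, -4, 41]
LT      : [-8, -4, -8, 1]
DUP     : [-8, -4, -8, 1, 1]
STORE 0 : [-8, -4, -8, 1]
SWAP    : [-8, -4, 1, -8]
MUL     : [-8, -4, -8]
POP     : [-8, -4]
ADD     : [-12]
STORE 1 : []
PUSH 12 : [12]
PUSH -5 : [12, -5]
DUP     : [12, -5, -5]
MOD     : [12, 0]
ADD     : [12]
POP     : []
PUSH 5  : [5]
PUSH -3 : [5, -3]
PUSH 7  : [5, -3, 7]
SWAP    : [5, 7, -3]

-12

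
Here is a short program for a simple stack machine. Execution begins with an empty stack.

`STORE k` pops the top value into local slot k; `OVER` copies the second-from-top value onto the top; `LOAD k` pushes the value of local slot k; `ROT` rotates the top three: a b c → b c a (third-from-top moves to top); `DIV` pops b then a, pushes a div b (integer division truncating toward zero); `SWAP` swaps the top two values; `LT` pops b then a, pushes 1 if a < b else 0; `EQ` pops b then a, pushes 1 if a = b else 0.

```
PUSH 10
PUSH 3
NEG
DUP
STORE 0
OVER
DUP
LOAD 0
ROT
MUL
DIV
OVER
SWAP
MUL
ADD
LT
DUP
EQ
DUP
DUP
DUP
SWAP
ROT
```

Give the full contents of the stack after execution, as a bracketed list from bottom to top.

[1, 1, 1, 1]

PUSH 10 -> [10]
PUSH 3  -> [10, 3]
NEG     -> [10, -3]
DUP     -> [10, -3, -3]
STORE 0 -> [10, -3]
OVER    -> [10, -3, 10]
DUP     -> [10, -3, 10, 10]
LOAD 0  -> [10, -3, 10, 10, -3]
ROT     -> [10, -3, 10, -3, 10]
MUL     -> [10, -3, 10, -30]
DIV     -> [10, -3, 0]
OVER    -> [10, -3, 0, -3]
SWAP    -> [10, -3, -3, 0]
MUL     -> [10, -3, 0]
ADD     -> [10, -3]
LT      -> [0]
DUP     -> [0, 0]
EQ      -> [1]
DUP     -> [1, 1]
DUP     -> [1, 1, 1]
DUP     -> [1, 1, 1, 1]
SWAP    -> [1, 1, 1, 1]
ROT     -> [1, 1, 1, 1]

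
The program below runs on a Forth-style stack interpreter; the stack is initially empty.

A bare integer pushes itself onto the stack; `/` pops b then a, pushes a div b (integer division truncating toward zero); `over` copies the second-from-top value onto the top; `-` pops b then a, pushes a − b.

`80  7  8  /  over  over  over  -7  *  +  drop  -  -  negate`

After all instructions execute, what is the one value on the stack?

-160

80      80
7       80 7
8       80 7 8
/       80 0
over    80 0 80
over    80 0 80 0
over    80 0 80 0 80
-7      80 0 80 0 80 -7
*       80 0 80 0 -560
+       80 0 80 -560
drop    80 0 80
-       80 -80
-       160
negate  -160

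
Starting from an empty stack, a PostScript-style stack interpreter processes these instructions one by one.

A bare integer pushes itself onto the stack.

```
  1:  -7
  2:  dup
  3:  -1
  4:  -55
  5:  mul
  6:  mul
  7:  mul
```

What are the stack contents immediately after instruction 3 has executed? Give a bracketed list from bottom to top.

-7   -7
dup  -7 -7
-1   -7 -7 -1

[-7, -7, -1]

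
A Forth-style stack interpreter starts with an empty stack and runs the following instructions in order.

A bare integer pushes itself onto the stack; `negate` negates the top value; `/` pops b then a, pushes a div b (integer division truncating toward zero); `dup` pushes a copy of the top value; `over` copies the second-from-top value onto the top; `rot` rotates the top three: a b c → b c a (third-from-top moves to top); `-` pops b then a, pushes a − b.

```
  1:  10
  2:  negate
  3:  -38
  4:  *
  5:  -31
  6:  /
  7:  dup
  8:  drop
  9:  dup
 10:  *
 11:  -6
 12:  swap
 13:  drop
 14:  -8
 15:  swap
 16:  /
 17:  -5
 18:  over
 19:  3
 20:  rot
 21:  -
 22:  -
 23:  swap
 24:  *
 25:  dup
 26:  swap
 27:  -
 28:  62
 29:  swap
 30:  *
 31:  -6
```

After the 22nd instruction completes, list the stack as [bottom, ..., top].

10     → 10
negate → -10
-38    → -10 -38
*      → 380
-31    → 380 -31
/      → -12
dup    → -12 -12
drop   → -12
dup    → -12 -12
*      → 144
-6     → 144 -6
swap   → -6 144
drop   → -6
-8     → -6 -8
swap   → -8 -6
/      → 1
-5     → 1 -5
over   → 1 -5 1
3      → 1 -5 1 3
rot    → 1 1 3 -5
-      → 1 1 8
-      → 1 -7

[1, -7]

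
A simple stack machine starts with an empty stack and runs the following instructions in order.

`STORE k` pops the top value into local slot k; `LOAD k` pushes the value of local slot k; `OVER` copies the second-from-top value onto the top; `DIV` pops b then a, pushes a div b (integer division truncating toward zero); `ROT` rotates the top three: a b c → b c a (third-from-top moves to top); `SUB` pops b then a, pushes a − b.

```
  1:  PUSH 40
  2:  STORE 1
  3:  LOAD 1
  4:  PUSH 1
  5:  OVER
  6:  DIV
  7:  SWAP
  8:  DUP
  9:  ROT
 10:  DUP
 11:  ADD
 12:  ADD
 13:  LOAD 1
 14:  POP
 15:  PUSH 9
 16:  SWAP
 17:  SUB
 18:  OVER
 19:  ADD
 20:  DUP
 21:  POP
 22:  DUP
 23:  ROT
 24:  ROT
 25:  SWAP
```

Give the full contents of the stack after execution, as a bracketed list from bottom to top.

PUSH 40 -> [40]
STORE 1 -> []
LOAD 1  -> [40]
PUSH 1  -> [40, 1]
OVER    -> [40, 1, 40]
DIV     -> [40, 0]
SWAP    -> [0, 40]
DUP     -> [0, 40, 40]
ROT     -> [40, 40, 0]
DUP     -> [40, 40, 0, 0]
ADD     -> [40, 40, 0]
ADD     -> [40, 40]
LOAD 1  -> [40, 40, 40]
POP     -> [40, 40]
PUSH 9  -> [40, 40, 9]
SWAP    -> [40, 9, 40]
SUB     -> [40, -31]
OVER    -> [40, -31, 40]
ADD     -> [40, 9]
DUP     -> [40, 9, 9]
POP     -> [40, 9]
DUP     -> [40, 9, 9]
ROT     -> [9, 9, 40]
ROT     -> [9, 40, 9]
SWAP    -> [9, 9, 40]

[9, 9, 40]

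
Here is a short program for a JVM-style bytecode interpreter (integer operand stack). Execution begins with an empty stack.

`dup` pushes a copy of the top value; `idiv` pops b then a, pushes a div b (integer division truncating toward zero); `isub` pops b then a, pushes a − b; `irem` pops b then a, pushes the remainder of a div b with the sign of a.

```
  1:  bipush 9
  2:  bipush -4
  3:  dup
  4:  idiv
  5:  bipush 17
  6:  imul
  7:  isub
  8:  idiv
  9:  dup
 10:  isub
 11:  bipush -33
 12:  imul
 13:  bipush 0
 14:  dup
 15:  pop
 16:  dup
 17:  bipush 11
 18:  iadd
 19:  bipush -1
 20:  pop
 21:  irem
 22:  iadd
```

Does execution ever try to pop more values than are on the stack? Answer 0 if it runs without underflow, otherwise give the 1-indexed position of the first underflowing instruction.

bipush 9  -> 9
bipush -4 -> 9 -4
dup       -> 9 -4 -4
idiv      -> 9 1
bipush 17 -> 9 1 17
imul      -> 9 17
isub      -> -8
idiv  — needs 2 operands, stack has 1 → underflow

8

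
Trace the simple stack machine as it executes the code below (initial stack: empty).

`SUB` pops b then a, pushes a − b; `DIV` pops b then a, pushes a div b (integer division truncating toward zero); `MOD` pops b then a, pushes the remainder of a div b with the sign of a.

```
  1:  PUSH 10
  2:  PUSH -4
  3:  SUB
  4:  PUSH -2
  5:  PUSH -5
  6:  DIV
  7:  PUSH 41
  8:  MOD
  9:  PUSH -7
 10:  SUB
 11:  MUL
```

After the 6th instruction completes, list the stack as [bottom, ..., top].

PUSH 10  10
PUSH -4  10 -4
SUB      14
PUSH -2  14 -2
PUSH -5  14 -2 -5
DIV      14 0

[14, 0]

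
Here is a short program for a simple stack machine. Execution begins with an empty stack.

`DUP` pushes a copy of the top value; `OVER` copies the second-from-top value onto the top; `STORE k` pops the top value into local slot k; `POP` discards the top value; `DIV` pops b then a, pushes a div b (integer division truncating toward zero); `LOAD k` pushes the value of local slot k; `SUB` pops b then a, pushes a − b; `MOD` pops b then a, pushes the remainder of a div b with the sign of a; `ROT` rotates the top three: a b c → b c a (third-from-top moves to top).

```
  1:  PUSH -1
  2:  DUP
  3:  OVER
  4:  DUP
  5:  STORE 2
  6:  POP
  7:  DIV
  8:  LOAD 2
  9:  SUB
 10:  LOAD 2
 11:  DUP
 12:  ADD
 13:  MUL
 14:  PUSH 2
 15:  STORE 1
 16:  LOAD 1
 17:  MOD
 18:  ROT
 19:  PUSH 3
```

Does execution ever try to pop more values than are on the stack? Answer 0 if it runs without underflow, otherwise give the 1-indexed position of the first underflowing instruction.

18

PUSH -1 : [-1]
DUP     : [-1, -1]
OVER    : [-1, -1, -1]
DUP     : [-1, -1, -1, -1]
STORE 2 : [-1, -1, -1]
POP     : [-1, -1]
DIV     : [1]
LOAD 2  : [1, -1]
SUB     : [2]
LOAD 2  : [2, -1]
DUP     : [2, -1, -1]
ADD     : [2, -2]
MUL     : [-4]
PUSH 2  : [-4, 2]
STORE 1 : [-4]
LOAD 1  : [-4, 2]
MOD     : [0]
ROT  — needs 3 operands, stack has 1 → underflow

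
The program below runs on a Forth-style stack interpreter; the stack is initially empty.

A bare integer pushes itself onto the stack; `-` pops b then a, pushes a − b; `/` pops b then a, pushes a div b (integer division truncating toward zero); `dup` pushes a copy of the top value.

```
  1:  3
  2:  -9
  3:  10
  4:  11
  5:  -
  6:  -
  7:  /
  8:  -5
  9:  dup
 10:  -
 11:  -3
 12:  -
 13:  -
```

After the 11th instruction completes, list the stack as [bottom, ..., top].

[0, 0, -3]

3   : [3]
-9  : [3, -9]
10  : [3, -9, 10]
11  : [3, -9, 10, 11]
-   : [3, -9, -1]
-   : [3, -8]
/   : [0]
-5  : [0, -5]
dup : [0, -5, -5]
-   : [0, 0]
-3  : [0, 0, -3]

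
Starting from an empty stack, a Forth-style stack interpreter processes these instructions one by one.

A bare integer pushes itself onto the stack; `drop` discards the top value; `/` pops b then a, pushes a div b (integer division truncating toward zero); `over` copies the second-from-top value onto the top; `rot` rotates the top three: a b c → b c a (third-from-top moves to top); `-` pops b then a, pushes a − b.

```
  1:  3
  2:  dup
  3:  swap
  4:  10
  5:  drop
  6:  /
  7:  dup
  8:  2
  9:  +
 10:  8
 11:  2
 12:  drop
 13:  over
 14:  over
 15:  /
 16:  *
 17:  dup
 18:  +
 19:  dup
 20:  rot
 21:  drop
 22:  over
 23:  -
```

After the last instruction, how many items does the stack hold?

3

3    : [3]
dup  : [3, 3]
swap : [3, 3]
10   : [3, 3, 10]
drop : [3, 3]
/    : [1]
dup  : [1, 1]
2    : [1, 1, 2]
+    : [1, 3]
8    : [1, 3, 8]
2    : [1, 3, 8, 2]
drop : [1, 3, 8]
over : [1, 3, 8, 3]
over : [1, 3, 8, 3, 8]
/    : [1, 3, 8, 0]
*    : [1, 3, 0]
dup  : [1, 3, 0, 0]
+    : [1, 3, 0]
dup  : [1, 3, 0, 0]
rot  : [1, 0, 0, 3]
drop : [1, 0, 0]
over : [1, 0, 0, 0]
-    : [1, 0, 0]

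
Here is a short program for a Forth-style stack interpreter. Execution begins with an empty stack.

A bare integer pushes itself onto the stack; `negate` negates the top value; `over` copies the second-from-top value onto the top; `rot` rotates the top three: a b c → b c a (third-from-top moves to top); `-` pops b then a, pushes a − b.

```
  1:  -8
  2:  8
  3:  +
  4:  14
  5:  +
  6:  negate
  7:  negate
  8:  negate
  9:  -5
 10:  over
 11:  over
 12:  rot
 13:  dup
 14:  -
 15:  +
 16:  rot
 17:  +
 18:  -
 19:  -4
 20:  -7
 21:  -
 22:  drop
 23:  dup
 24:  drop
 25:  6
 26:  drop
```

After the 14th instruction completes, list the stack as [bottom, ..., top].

-8     → -8
8      → -8 8
+      → 0
14     → 0 14
+      → 14
negate → -14
negate → 14
negate → -14
-5     → -14 -5
over   → -14 -5 -14
over   → -14 -5 -14 -5
rot    → -14 -14 -5 -5
dup    → -14 -14 -5 -5 -5
-      → -14 -14 -5 0

[-14, -14, -5, 0]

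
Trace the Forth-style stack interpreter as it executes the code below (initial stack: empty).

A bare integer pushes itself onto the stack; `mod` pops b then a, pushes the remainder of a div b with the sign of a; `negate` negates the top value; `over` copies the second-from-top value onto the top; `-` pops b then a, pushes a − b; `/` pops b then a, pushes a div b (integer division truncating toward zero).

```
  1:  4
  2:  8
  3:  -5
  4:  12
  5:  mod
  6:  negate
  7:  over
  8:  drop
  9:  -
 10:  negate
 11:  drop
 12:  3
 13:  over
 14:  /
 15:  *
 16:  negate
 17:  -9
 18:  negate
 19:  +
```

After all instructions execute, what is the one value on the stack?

4      : 4
8      : 4 8
-5     : 4 8 -5
12     : 4 8 -5 12
mod    : 4 8 -5
negate : 4 8 5
over   : 4 8 5 8
drop   : 4 8 5
-      : 4 3
negate : 4 -3
drop   : 4
3      : 4 3
over   : 4 3 4
/      : 4 0
*      : 0
negate : 0
-9     : 0 -9
negate : 0 9
+      : 9

9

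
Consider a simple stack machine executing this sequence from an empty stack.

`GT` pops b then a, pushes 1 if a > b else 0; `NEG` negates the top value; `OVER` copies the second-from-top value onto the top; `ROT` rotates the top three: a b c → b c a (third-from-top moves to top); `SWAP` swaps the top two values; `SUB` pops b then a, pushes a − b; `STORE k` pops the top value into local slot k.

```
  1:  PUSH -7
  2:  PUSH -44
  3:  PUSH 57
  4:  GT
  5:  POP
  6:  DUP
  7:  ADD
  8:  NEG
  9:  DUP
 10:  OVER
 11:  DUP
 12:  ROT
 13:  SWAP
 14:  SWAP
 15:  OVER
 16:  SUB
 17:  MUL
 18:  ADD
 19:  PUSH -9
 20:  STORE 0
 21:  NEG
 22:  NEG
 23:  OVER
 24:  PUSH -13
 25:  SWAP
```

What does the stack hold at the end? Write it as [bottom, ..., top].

PUSH -7  → [-7]
PUSH -44 → [-7, -44]
PUSH 57  → [-7, -44, 57]
GT       → [-7, 0]
POP      → [-7]
DUP      → [-7, -7]
ADD      → [-14]
NEG      → [14]
DUP      → [14, 14]
OVER     → [14, 14, 14]
DUP      → [14, 14, 14, 14]
ROT      → [14, 14, 14, 14]
SWAP     → [14, 14, 14, 14]
SWAP     → [14, 14, 14, 14]
OVER     → [14, 14, 14, 14, 14]
SUB      → [14, 14, 14, 0]
MUL      → [14, 14, 0]
ADD      → [14, 14]
PUSH -9  → [14, 14, -9]
STORE 0  → [14, 14]
NEG      → [14, -14]
NEG      → [14, 14]
OVER     → [14, 14, 14]
PUSH -13 → [14, 14, 14, -13]
SWAP     → [14, 14, -13, 14]

[14, 14, -13, 14]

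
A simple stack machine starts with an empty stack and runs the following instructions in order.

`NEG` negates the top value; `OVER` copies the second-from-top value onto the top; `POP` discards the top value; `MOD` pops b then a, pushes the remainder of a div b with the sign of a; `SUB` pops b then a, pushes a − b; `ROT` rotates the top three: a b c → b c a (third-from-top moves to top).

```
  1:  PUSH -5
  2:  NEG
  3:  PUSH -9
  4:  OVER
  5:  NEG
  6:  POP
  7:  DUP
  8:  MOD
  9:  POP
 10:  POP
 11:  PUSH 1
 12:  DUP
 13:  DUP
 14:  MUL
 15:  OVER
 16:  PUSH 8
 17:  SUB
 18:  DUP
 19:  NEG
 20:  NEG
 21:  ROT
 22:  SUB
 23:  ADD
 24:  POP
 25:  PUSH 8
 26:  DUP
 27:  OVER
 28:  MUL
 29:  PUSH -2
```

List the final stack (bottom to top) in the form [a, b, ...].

[1, 8, 64, -2]

PUSH -5 -> -5
NEG     -> 5
PUSH -9 -> 5 -9
OVER    -> 5 -9 5
NEG     -> 5 -9 -5
POP     -> 5 -9
DUP     -> 5 -9 -9
MOD     -> 5 0
POP     -> 5
POP     -> (empty)
PUSH 1  -> 1
DUP     -> 1 1
DUP     -> 1 1 1
MUL     -> 1 1
OVER    -> 1 1 1
PUSH 8  -> 1 1 1 8
SUB     -> 1 1 -7
DUP     -> 1 1 -7 -7
NEG     -> 1 1 -7 7
NEG     -> 1 1 -7 -7
ROT     -> 1 -7 -7 1
SUB     -> 1 -7 -8
ADD     -> 1 -15
POP     -> 1
PUSH 8  -> 1 8
DUP     -> 1 8 8
OVER    -> 1 8 8 8
MUL     -> 1 8 64
PUSH -2 -> 1 8 64 -2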